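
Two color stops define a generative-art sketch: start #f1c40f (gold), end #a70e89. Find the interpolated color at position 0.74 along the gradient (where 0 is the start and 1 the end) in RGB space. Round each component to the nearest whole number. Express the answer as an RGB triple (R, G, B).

#f1c40f → (241, 196, 15); #a70e89 → (167, 14, 137).
R = 241 + 0.74 × (167 − 241) = 241 + 0.74 × -74 = 186.24 → 186
G = 196 + 0.74 × (14 − 196) = 196 + 0.74 × -182 = 61.32 → 61
B = 15 + 0.74 × (137 − 15) = 15 + 0.74 × 122 = 105.28 → 105

(186, 61, 105)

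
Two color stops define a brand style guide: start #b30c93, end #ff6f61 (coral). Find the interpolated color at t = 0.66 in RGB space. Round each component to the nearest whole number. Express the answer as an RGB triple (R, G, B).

#b30c93 → (179, 12, 147); #ff6f61 → (255, 111, 97).
R = 179 + 0.66 × (255 − 179) = 179 + 0.66 × 76 = 229.16 → 229
G = 12 + 0.66 × (111 − 12) = 12 + 0.66 × 99 = 77.34 → 77
B = 147 + 0.66 × (97 − 147) = 147 + 0.66 × -50 = 114 → 114

(229, 77, 114)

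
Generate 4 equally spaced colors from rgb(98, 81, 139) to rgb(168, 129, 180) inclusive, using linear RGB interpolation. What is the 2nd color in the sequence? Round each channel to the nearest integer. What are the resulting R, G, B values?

With 4 swatches and endpoints inclusive, swatch 2 sits at t = (2 − 1)/(4 − 1) = 1/3 ≈ 0.3333.
R = 98 + 0.3333 × (168 − 98) = 121.331 → 121
G = 81 + 0.3333 × (129 − 81) = 96.998 → 97
B = 139 + 0.3333 × (180 − 139) = 152.665 → 153

(121, 97, 153)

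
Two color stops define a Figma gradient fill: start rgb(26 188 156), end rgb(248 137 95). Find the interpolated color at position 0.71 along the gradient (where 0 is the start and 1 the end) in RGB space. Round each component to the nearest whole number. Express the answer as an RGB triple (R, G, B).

R = 26 + 0.71 × (248 − 26) = 26 + 0.71 × 222 = 183.62 → 184
G = 188 + 0.71 × (137 − 188) = 188 + 0.71 × -51 = 151.79 → 152
B = 156 + 0.71 × (95 − 156) = 156 + 0.71 × -61 = 112.69 → 113
So the blended color is (184, 152, 113), about #b89871.

(184, 152, 113)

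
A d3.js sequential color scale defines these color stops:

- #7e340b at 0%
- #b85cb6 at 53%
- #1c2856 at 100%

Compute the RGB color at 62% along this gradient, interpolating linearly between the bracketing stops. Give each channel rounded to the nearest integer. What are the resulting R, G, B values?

62% lies between the 53% and 100% stops, so the local fraction is t = (62 − 53)/(100 − 53) = 9/47 ≈ 0.1915.
#b85cb6 → (184, 92, 182); #1c2856 → (28, 40, 86).
R = 184 + 0.1915 × (28 − 184) = 154.126 → 154
G = 92 + 0.1915 × (40 − 92) = 82.042 → 82
B = 182 + 0.1915 × (86 − 182) = 163.616 → 164

(154, 82, 164)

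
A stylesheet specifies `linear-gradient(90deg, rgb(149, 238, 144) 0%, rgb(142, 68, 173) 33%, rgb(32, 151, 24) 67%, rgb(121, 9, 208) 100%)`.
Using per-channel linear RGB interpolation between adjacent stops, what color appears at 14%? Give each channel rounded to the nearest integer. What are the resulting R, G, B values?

14% lies between the 0% and 33% stops, so the local fraction is t = (14 − 0)/(33 − 0) = 14/33 ≈ 0.4242.
R = 149 + 0.4242 × (142 − 149) = 146.031 → 146
G = 238 + 0.4242 × (68 − 238) = 165.886 → 166
B = 144 + 0.4242 × (173 − 144) = 156.302 → 156

(146, 166, 156)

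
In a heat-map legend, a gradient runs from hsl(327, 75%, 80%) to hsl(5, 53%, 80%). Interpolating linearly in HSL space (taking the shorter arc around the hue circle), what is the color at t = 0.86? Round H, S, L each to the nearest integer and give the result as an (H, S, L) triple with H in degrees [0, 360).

Hue: 5 − 327 = -322°, but |-322| > 180 so the shorter arc goes the other way: Δh = -322 + 360 = 38°.
H = 327 + 0.86 × (38) = 359.68 → 360 → 360 mod 360 = 0°
S = 75 + 0.86 × (53 − 75) = 56.08 → 56%
L = 80 + 0.86 × (80 − 80) = 80 → 80%

(0, 56, 80)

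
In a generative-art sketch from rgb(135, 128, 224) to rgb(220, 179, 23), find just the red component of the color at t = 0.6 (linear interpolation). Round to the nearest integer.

186

R = 135 + 0.6 × (220 − 135) = 186 → 186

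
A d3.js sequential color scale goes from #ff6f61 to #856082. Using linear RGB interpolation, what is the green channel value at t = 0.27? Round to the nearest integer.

107

G₁ = 111 (from #ff6f61), G₂ = 96 (from #856082).
G = 111 + 0.27 × (96 − 111) = 106.95 → 107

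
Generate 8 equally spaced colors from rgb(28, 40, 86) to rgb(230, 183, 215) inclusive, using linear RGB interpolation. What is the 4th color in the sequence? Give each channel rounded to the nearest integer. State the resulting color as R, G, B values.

(115, 101, 141)

With 8 swatches and endpoints inclusive, swatch 4 sits at t = (4 − 1)/(8 − 1) = 3/7 ≈ 0.4286.
R = 28 + 0.4286 × (230 − 28) = 114.577 → 115
G = 40 + 0.4286 × (183 − 40) = 101.29 → 101
B = 86 + 0.4286 × (215 − 86) = 141.289 → 141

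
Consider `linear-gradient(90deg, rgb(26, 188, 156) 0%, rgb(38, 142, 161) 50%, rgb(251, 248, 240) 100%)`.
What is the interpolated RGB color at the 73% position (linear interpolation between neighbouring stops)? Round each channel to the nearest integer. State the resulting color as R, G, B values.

(136, 191, 197)

73% lies between the 50% and 100% stops, so the local fraction is t = (73 − 50)/(100 − 50) = 23/50 ≈ 0.46.
R = 38 + 0.46 × (251 − 38) = 135.98 → 136
G = 142 + 0.46 × (248 − 142) = 190.76 → 191
B = 161 + 0.46 × (240 − 161) = 197.34 → 197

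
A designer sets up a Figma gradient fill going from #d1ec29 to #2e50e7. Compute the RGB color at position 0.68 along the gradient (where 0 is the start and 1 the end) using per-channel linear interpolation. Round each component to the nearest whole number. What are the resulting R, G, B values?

(98, 130, 170)

#d1ec29 → (209, 236, 41); #2e50e7 → (46, 80, 231).
R = 209 + 0.68 × (46 − 209) = 209 + 0.68 × -163 = 98.16 → 98
G = 236 + 0.68 × (80 − 236) = 236 + 0.68 × -156 = 129.92 → 130
B = 41 + 0.68 × (231 − 41) = 41 + 0.68 × 190 = 170.2 → 170
So the blended color is (98, 130, 170), about #6282aa.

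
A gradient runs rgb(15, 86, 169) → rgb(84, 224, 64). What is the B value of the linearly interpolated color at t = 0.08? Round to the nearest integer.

161

B = 169 + 0.08 × (64 − 169) = 160.6 → 161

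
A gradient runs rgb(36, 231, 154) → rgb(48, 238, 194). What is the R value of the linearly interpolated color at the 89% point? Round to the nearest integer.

R = 36 + 0.89 × (48 − 36) = 46.68 → 47

47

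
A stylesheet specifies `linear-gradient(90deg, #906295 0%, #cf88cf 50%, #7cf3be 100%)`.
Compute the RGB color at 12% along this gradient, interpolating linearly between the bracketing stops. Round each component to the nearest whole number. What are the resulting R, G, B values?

(159, 107, 163)

12% lies between the 0% and 50% stops, so the local fraction is t = (12 − 0)/(50 − 0) = 12/50 ≈ 0.24.
#906295 → (144, 98, 149); #cf88cf → (207, 136, 207).
R = 144 + 0.24 × (207 − 144) = 159.12 → 159
G = 98 + 0.24 × (136 − 98) = 107.12 → 107
B = 149 + 0.24 × (207 − 149) = 162.92 → 163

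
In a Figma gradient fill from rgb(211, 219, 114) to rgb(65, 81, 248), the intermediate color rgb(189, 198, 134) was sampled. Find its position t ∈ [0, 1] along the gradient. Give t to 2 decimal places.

0.15

Invert the lerp on the R channel (largest span, 146): t = (189 − 211) / (65 − 211) = -22/-146 = 0.15068.
Check on G: (198 − 219)/(81 − 219) = 0.1522 ✓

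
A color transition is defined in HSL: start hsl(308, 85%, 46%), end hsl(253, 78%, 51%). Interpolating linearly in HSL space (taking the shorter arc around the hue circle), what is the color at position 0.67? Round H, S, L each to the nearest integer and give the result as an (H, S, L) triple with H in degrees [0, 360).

Hue arc: Δh = 253 − 308 = -55° (|Δh| ≤ 180, already the shorter path).
H = 308 + 0.67 × (-55) = 271.15 → 271°
S = 85 + 0.67 × (78 − 85) = 80.31 → 80%
L = 46 + 0.67 × (51 − 46) = 49.35 → 49%

(271, 80, 49)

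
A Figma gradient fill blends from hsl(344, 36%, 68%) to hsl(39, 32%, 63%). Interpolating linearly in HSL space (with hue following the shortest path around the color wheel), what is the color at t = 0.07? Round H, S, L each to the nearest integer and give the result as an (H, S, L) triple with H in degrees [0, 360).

(348, 36, 68)

Hue: 39 − 344 = -305°, but |-305| > 180 so the shorter arc goes the other way: Δh = -305 + 360 = 55°.
H = 344 + 0.07 × (55) = 347.85 → 348°
S = 36 + 0.07 × (32 − 36) = 35.72 → 36%
L = 68 + 0.07 × (63 − 68) = 67.65 → 68%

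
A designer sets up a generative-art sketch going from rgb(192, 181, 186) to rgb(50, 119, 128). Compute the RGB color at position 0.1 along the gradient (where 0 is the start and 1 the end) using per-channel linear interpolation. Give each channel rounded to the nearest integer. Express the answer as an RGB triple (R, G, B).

(178, 175, 180)

R = 192 + 0.1 × (50 − 192) = 192 + 0.1 × -142 = 177.8 → 178
G = 181 + 0.1 × (119 − 181) = 181 + 0.1 × -62 = 174.8 → 175
B = 186 + 0.1 × (128 − 186) = 186 + 0.1 × -58 = 180.2 → 180
So the blended color is (178, 175, 180), about #b2afb4.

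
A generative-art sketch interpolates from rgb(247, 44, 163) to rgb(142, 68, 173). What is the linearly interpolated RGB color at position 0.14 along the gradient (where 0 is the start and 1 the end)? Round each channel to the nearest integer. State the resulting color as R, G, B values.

(232, 47, 164)

R = 247 + 0.14 × (142 − 247) = 247 + 0.14 × -105 = 232.3 → 232
G = 44 + 0.14 × (68 − 44) = 44 + 0.14 × 24 = 47.36 → 47
B = 163 + 0.14 × (173 − 163) = 163 + 0.14 × 10 = 164.4 → 164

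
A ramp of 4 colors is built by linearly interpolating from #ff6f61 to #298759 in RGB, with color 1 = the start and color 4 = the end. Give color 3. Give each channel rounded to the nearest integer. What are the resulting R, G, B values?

(112, 127, 92)

With 4 swatches and endpoints inclusive, swatch 3 sits at t = (3 − 1)/(4 − 1) = 2/3 ≈ 0.6667.
#ff6f61 → (255, 111, 97); #298759 → (41, 135, 89).
R = 255 + 0.6667 × (41 − 255) = 112.326 → 112
G = 111 + 0.6667 × (135 − 111) = 127.001 → 127
B = 97 + 0.6667 × (89 − 97) = 91.666 → 92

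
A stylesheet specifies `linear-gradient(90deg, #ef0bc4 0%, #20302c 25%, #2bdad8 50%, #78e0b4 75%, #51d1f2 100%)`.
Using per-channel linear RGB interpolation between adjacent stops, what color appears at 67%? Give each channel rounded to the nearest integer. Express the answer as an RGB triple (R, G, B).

(95, 222, 192)

67% lies between the 50% and 75% stops, so the local fraction is t = (67 − 50)/(75 − 50) = 17/25 ≈ 0.68.
#2bdad8 → (43, 218, 216); #78e0b4 → (120, 224, 180).
R = 43 + 0.68 × (120 − 43) = 95.36 → 95
G = 218 + 0.68 × (224 − 218) = 222.08 → 222
B = 216 + 0.68 × (180 − 216) = 191.52 → 192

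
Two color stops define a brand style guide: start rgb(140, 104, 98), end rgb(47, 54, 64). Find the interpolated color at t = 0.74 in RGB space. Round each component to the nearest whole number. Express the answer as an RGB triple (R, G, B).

R = 140 + 0.74 × (47 − 140) = 140 + 0.74 × -93 = 71.18 → 71
G = 104 + 0.74 × (54 − 104) = 104 + 0.74 × -50 = 67 → 67
B = 98 + 0.74 × (64 − 98) = 98 + 0.74 × -34 = 72.84 → 73
So the blended color is (71, 67, 73), about #474349.

(71, 67, 73)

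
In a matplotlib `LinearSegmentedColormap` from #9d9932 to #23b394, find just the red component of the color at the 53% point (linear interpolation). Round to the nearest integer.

R₁ = 157 (from #9d9932), R₂ = 35 (from #23b394).
R = 157 + 0.53 × (35 − 157) = 92.34 → 92

92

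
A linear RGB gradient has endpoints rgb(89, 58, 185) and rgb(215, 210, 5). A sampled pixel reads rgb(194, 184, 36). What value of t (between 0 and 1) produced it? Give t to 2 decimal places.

0.83

Invert the lerp on the B channel (largest span, 180): t = (36 − 185) / (5 − 185) = -149/-180 = 0.82778.
Check on R: (194 − 89)/(215 − 89) = 0.8333 ✓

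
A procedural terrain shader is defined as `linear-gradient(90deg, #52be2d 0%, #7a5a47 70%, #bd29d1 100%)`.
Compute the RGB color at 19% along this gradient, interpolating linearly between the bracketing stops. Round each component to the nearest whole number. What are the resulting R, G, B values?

(93, 163, 52)

19% lies between the 0% and 70% stops, so the local fraction is t = (19 − 0)/(70 − 0) = 19/70 ≈ 0.2714.
#52be2d → (82, 190, 45); #7a5a47 → (122, 90, 71).
R = 82 + 0.2714 × (122 − 82) = 92.856 → 93
G = 190 + 0.2714 × (90 − 190) = 162.86 → 163
B = 45 + 0.2714 × (71 − 45) = 52.056 → 52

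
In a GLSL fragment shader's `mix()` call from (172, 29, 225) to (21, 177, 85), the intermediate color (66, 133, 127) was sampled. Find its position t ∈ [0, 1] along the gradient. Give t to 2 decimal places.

Invert the lerp on the R channel (largest span, 151): t = (66 − 172) / (21 − 172) = -106/-151 = 0.70199.
Check on G: (133 − 29)/(177 − 29) = 0.7027 ✓

0.70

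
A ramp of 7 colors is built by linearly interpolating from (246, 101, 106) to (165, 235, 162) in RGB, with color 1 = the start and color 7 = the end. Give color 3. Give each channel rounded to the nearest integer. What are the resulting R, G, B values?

(219, 146, 125)

With 7 swatches and endpoints inclusive, swatch 3 sits at t = (3 − 1)/(7 − 1) = 2/6 ≈ 0.3333.
R = 246 + 0.3333 × (165 − 246) = 219.003 → 219
G = 101 + 0.3333 × (235 − 101) = 145.662 → 146
B = 106 + 0.3333 × (162 − 106) = 124.665 → 125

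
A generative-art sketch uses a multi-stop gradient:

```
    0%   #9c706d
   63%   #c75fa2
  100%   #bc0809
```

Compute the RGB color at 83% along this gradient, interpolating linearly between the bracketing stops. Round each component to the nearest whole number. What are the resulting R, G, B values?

(193, 48, 79)

83% lies between the 63% and 100% stops, so the local fraction is t = (83 − 63)/(100 − 63) = 20/37 ≈ 0.5405.
#c75fa2 → (199, 95, 162); #bc0809 → (188, 8, 9).
R = 199 + 0.5405 × (188 − 199) = 193.054 → 193
G = 95 + 0.5405 × (8 − 95) = 47.977 → 48
B = 162 + 0.5405 × (9 − 162) = 79.303 → 79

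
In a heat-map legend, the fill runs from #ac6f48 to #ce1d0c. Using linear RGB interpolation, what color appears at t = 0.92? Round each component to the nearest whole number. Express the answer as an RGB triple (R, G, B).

#ac6f48 → (172, 111, 72); #ce1d0c → (206, 29, 12).
R = 172 + 0.92 × (206 − 172) = 172 + 0.92 × 34 = 203.28 → 203
G = 111 + 0.92 × (29 − 111) = 111 + 0.92 × -82 = 35.56 → 36
B = 72 + 0.92 × (12 − 72) = 72 + 0.92 × -60 = 16.8 → 17
So the blended color is (203, 36, 17), about #cb2411.

(203, 36, 17)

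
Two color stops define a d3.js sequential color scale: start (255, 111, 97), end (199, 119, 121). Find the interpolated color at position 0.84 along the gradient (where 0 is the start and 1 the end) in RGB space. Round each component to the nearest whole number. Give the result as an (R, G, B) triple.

R = 255 + 0.84 × (199 − 255) = 255 + 0.84 × -56 = 207.96 → 208
G = 111 + 0.84 × (119 − 111) = 111 + 0.84 × 8 = 117.72 → 118
B = 97 + 0.84 × (121 − 97) = 97 + 0.84 × 24 = 117.16 → 117

(208, 118, 117)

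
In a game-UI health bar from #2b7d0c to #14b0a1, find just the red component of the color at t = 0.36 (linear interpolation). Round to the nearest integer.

R₁ = 43 (from #2b7d0c), R₂ = 20 (from #14b0a1).
R = 43 + 0.36 × (20 − 43) = 34.72 → 35

35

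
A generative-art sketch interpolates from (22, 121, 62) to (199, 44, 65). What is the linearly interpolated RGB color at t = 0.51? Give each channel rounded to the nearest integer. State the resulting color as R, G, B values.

(112, 82, 64)

R = 22 + 0.51 × (199 − 22) = 22 + 0.51 × 177 = 112.27 → 112
G = 121 + 0.51 × (44 − 121) = 121 + 0.51 × -77 = 81.73 → 82
B = 62 + 0.51 × (65 − 62) = 62 + 0.51 × 3 = 63.53 → 64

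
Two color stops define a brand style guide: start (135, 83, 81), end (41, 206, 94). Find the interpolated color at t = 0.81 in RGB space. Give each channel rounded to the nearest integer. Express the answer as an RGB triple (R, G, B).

R = 135 + 0.81 × (41 − 135) = 135 + 0.81 × -94 = 58.86 → 59
G = 83 + 0.81 × (206 − 83) = 83 + 0.81 × 123 = 182.63 → 183
B = 81 + 0.81 × (94 − 81) = 81 + 0.81 × 13 = 91.53 → 92

(59, 183, 92)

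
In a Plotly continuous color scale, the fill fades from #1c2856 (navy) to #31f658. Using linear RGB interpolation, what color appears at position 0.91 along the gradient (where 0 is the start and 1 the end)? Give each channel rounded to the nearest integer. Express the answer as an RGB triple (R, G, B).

#1c2856 → (28, 40, 86); #31f658 → (49, 246, 88).
R = 28 + 0.91 × (49 − 28) = 28 + 0.91 × 21 = 47.11 → 47
G = 40 + 0.91 × (246 − 40) = 40 + 0.91 × 206 = 227.46 → 227
B = 86 + 0.91 × (88 − 86) = 86 + 0.91 × 2 = 87.82 → 88

(47, 227, 88)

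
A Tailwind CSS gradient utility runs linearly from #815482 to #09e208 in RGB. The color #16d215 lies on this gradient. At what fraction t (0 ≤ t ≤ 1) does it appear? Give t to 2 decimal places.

Invert the lerp on the G channel (largest span, 142): t = (210 − 84) / (226 − 84) = 126/142 = 0.88732.
Check on R: (22 − 129)/(9 − 129) = 0.8917 ✓

0.89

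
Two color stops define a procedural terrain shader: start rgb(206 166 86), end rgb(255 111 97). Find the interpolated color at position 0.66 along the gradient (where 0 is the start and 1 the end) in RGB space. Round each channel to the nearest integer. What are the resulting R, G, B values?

(238, 130, 93)

R = 206 + 0.66 × (255 − 206) = 206 + 0.66 × 49 = 238.34 → 238
G = 166 + 0.66 × (111 − 166) = 166 + 0.66 × -55 = 129.7 → 130
B = 86 + 0.66 × (97 − 86) = 86 + 0.66 × 11 = 93.26 → 93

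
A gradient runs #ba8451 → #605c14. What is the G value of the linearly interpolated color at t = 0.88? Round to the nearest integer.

97

G₁ = 132 (from #ba8451), G₂ = 92 (from #605c14).
G = 132 + 0.88 × (92 − 132) = 96.8 → 97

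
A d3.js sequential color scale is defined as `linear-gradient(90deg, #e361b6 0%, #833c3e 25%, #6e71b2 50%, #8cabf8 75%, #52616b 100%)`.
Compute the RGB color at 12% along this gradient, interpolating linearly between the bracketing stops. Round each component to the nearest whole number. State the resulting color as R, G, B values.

12% lies between the 0% and 25% stops, so the local fraction is t = (12 − 0)/(25 − 0) = 12/25 ≈ 0.48.
#e361b6 → (227, 97, 182); #833c3e → (131, 60, 62).
R = 227 + 0.48 × (131 − 227) = 180.92 → 181
G = 97 + 0.48 × (60 − 97) = 79.24 → 79
B = 182 + 0.48 × (62 − 182) = 124.4 → 124

(181, 79, 124)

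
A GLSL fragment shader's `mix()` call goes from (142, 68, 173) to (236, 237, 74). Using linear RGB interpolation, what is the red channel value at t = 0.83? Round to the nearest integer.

220

R = 142 + 0.83 × (236 − 142) = 220.02 → 220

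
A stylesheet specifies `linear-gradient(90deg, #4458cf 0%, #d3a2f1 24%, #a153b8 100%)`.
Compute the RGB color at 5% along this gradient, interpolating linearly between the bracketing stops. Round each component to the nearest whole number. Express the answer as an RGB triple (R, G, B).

(98, 103, 214)

5% lies between the 0% and 24% stops, so the local fraction is t = (5 − 0)/(24 − 0) = 5/24 ≈ 0.2083.
#4458cf → (68, 88, 207); #d3a2f1 → (211, 162, 241).
R = 68 + 0.2083 × (211 − 68) = 97.787 → 98
G = 88 + 0.2083 × (162 − 88) = 103.414 → 103
B = 207 + 0.2083 × (241 − 207) = 214.082 → 214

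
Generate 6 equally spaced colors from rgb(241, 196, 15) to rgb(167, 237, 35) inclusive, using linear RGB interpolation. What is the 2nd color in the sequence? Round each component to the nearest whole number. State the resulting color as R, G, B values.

With 6 swatches and endpoints inclusive, swatch 2 sits at t = (2 − 1)/(6 − 1) = 1/5 ≈ 0.2.
R = 241 + 0.2 × (167 − 241) = 226.2 → 226
G = 196 + 0.2 × (237 − 196) = 204.2 → 204
B = 15 + 0.2 × (35 − 15) = 19 → 19

(226, 204, 19)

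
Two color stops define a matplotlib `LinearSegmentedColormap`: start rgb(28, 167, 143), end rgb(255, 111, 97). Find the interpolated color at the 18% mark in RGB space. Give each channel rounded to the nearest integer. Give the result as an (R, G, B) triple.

18% corresponds to t = 0.18.
R = 28 + 0.18 × (255 − 28) = 28 + 0.18 × 227 = 68.86 → 69
G = 167 + 0.18 × (111 − 167) = 167 + 0.18 × -56 = 156.92 → 157
B = 143 + 0.18 × (97 − 143) = 143 + 0.18 × -46 = 134.72 → 135

(69, 157, 135)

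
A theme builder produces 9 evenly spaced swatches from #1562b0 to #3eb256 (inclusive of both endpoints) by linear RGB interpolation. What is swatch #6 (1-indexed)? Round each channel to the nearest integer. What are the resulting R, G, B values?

(47, 148, 120)

With 9 swatches and endpoints inclusive, swatch 6 sits at t = (6 − 1)/(9 − 1) = 5/8 ≈ 0.625.
#1562b0 → (21, 98, 176); #3eb256 → (62, 178, 86).
R = 21 + 0.625 × (62 − 21) = 46.625 → 47
G = 98 + 0.625 × (178 − 98) = 148 → 148
B = 176 + 0.625 × (86 − 176) = 119.75 → 120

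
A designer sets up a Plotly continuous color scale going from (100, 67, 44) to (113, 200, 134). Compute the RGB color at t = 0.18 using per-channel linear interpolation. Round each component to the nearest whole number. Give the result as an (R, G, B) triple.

(102, 91, 60)

R = 100 + 0.18 × (113 − 100) = 100 + 0.18 × 13 = 102.34 → 102
G = 67 + 0.18 × (200 − 67) = 67 + 0.18 × 133 = 90.94 → 91
B = 44 + 0.18 × (134 − 44) = 44 + 0.18 × 90 = 60.2 → 60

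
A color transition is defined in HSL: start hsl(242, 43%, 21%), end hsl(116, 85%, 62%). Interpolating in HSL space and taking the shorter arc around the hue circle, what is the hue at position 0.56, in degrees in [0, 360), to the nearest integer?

171

Hue arc: Δh = 116 − 242 = -126° (|Δh| ≤ 180, already the shorter path).
H = 242 + 0.56 × (-126) = 171.44 → 171°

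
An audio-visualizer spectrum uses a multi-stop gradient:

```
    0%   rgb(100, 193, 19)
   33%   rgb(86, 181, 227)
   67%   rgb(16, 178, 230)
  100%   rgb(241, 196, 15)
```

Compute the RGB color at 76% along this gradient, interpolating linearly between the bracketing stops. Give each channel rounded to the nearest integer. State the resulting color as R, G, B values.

76% lies between the 67% and 100% stops, so the local fraction is t = (76 − 67)/(100 − 67) = 9/33 ≈ 0.2727.
R = 16 + 0.2727 × (241 − 16) = 77.358 → 77
G = 178 + 0.2727 × (196 − 178) = 182.909 → 183
B = 230 + 0.2727 × (15 − 230) = 171.37 → 171

(77, 183, 171)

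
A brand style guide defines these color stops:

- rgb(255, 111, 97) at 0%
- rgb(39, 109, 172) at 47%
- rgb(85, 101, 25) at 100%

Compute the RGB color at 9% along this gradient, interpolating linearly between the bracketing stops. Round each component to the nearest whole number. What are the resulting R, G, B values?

9% lies between the 0% and 47% stops, so the local fraction is t = (9 − 0)/(47 − 0) = 9/47 ≈ 0.1915.
R = 255 + 0.1915 × (39 − 255) = 213.636 → 214
G = 111 + 0.1915 × (109 − 111) = 110.617 → 111
B = 97 + 0.1915 × (172 − 97) = 111.362 → 111

(214, 111, 111)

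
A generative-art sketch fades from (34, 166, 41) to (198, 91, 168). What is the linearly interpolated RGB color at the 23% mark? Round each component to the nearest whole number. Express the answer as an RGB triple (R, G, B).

(72, 149, 70)

23% corresponds to t = 0.23.
R = 34 + 0.23 × (198 − 34) = 34 + 0.23 × 164 = 71.72 → 72
G = 166 + 0.23 × (91 − 166) = 166 + 0.23 × -75 = 148.75 → 149
B = 41 + 0.23 × (168 − 41) = 41 + 0.23 × 127 = 70.21 → 70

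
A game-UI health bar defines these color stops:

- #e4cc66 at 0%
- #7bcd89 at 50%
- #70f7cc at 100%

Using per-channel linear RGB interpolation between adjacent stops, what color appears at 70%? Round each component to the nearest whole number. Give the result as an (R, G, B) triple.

70% lies between the 50% and 100% stops, so the local fraction is t = (70 − 50)/(100 − 50) = 20/50 ≈ 0.4.
#7bcd89 → (123, 205, 137); #70f7cc → (112, 247, 204).
R = 123 + 0.4 × (112 − 123) = 118.6 → 119
G = 205 + 0.4 × (247 − 205) = 221.8 → 222
B = 137 + 0.4 × (204 − 137) = 163.8 → 164

(119, 222, 164)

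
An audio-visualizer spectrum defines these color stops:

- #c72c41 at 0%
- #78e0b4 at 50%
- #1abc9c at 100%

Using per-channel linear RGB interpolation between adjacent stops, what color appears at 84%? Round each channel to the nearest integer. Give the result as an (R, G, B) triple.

84% lies between the 50% and 100% stops, so the local fraction is t = (84 − 50)/(100 − 50) = 34/50 ≈ 0.68.
#78e0b4 → (120, 224, 180); #1abc9c → (26, 188, 156).
R = 120 + 0.68 × (26 − 120) = 56.08 → 56
G = 224 + 0.68 × (188 − 224) = 199.52 → 200
B = 180 + 0.68 × (156 − 180) = 163.68 → 164

(56, 200, 164)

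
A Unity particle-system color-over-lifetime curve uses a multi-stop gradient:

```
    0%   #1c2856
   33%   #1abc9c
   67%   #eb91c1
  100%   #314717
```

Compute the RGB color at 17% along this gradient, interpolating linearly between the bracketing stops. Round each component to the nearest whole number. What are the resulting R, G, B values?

17% lies between the 0% and 33% stops, so the local fraction is t = (17 − 0)/(33 − 0) = 17/33 ≈ 0.5152.
#1c2856 → (28, 40, 86); #1abc9c → (26, 188, 156).
R = 28 + 0.5152 × (26 − 28) = 26.97 → 27
G = 40 + 0.5152 × (188 − 40) = 116.25 → 116
B = 86 + 0.5152 × (156 − 86) = 122.064 → 122

(27, 116, 122)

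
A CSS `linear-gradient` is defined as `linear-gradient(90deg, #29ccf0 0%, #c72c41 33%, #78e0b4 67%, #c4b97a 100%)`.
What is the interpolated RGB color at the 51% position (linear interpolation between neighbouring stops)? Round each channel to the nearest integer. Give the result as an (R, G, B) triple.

(157, 139, 126)

51% lies between the 33% and 67% stops, so the local fraction is t = (51 − 33)/(67 − 33) = 18/34 ≈ 0.5294.
#c72c41 → (199, 44, 65); #78e0b4 → (120, 224, 180).
R = 199 + 0.5294 × (120 − 199) = 157.177 → 157
G = 44 + 0.5294 × (224 − 44) = 139.292 → 139
B = 65 + 0.5294 × (180 − 65) = 125.881 → 126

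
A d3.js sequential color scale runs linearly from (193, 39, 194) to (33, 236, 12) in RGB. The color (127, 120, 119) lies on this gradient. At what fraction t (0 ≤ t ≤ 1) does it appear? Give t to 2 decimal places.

0.41

Invert the lerp on the G channel (largest span, 197): t = (120 − 39) / (236 − 39) = 81/197 = 0.41117.
Check on R: (127 − 193)/(33 − 193) = 0.4125 ✓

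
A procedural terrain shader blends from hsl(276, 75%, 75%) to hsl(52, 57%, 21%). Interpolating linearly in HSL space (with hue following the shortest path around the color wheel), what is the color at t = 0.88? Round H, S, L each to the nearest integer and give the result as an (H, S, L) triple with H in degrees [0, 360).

(36, 59, 27)

Hue: 52 − 276 = -224°, but |-224| > 180 so the shorter arc goes the other way: Δh = -224 + 360 = 136°.
H = 276 + 0.88 × (136) = 395.68 → 396 → 396 mod 360 = 36°
S = 75 + 0.88 × (57 − 75) = 59.16 → 59%
L = 75 + 0.88 × (21 − 75) = 27.48 → 27%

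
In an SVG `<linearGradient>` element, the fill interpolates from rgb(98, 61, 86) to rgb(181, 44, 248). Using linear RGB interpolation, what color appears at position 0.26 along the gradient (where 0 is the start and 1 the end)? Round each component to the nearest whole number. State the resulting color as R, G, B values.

(120, 57, 128)

R = 98 + 0.26 × (181 − 98) = 98 + 0.26 × 83 = 119.58 → 120
G = 61 + 0.26 × (44 − 61) = 61 + 0.26 × -17 = 56.58 → 57
B = 86 + 0.26 × (248 − 86) = 86 + 0.26 × 162 = 128.12 → 128
So the blended color is (120, 57, 128), about #783980.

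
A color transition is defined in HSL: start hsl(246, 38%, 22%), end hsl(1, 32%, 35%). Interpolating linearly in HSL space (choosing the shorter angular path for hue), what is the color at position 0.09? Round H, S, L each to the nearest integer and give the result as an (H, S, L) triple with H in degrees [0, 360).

(256, 37, 23)

Hue: 1 − 246 = -245°, but |-245| > 180 so the shorter arc goes the other way: Δh = -245 + 360 = 115°.
H = 246 + 0.09 × (115) = 256.35 → 256°
S = 38 + 0.09 × (32 − 38) = 37.46 → 37%
L = 22 + 0.09 × (35 − 22) = 23.17 → 23%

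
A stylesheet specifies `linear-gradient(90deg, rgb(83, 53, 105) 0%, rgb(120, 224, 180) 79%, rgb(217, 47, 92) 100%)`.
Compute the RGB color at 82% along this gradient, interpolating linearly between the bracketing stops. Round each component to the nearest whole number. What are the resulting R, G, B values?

(134, 199, 167)

82% lies between the 79% and 100% stops, so the local fraction is t = (82 − 79)/(100 − 79) = 3/21 ≈ 0.1429.
R = 120 + 0.1429 × (217 − 120) = 133.861 → 134
G = 224 + 0.1429 × (47 − 224) = 198.707 → 199
B = 180 + 0.1429 × (92 − 180) = 167.425 → 167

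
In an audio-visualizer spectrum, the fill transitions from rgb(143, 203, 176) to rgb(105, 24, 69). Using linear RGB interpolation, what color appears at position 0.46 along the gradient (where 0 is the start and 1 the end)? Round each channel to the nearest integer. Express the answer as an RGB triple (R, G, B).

R = 143 + 0.46 × (105 − 143) = 143 + 0.46 × -38 = 125.52 → 126
G = 203 + 0.46 × (24 − 203) = 203 + 0.46 × -179 = 120.66 → 121
B = 176 + 0.46 × (69 − 176) = 176 + 0.46 × -107 = 126.78 → 127

(126, 121, 127)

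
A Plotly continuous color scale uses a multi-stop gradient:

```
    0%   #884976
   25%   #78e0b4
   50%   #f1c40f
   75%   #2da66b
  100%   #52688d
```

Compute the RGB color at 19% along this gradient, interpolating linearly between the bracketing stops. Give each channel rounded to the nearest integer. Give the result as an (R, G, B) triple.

(124, 188, 165)

19% lies between the 0% and 25% stops, so the local fraction is t = (19 − 0)/(25 − 0) = 19/25 ≈ 0.76.
#884976 → (136, 73, 118); #78e0b4 → (120, 224, 180).
R = 136 + 0.76 × (120 − 136) = 123.84 → 124
G = 73 + 0.76 × (224 − 73) = 187.76 → 188
B = 118 + 0.76 × (180 − 118) = 165.12 → 165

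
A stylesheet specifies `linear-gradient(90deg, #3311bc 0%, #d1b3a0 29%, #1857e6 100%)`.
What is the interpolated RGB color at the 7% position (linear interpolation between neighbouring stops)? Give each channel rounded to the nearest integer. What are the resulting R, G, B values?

(89, 56, 181)

7% lies between the 0% and 29% stops, so the local fraction is t = (7 − 0)/(29 − 0) = 7/29 ≈ 0.2414.
#3311bc → (51, 17, 188); #d1b3a0 → (209, 179, 160).
R = 51 + 0.2414 × (209 − 51) = 89.141 → 89
G = 17 + 0.2414 × (179 − 17) = 56.107 → 56
B = 188 + 0.2414 × (160 − 188) = 181.241 → 181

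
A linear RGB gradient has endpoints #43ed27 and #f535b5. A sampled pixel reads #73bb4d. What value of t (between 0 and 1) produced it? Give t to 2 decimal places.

Invert the lerp on the G channel (largest span, 184): t = (187 − 237) / (53 − 237) = -50/-184 = 0.27174.
Check on R: (115 − 67)/(245 − 67) = 0.2697 ✓

0.27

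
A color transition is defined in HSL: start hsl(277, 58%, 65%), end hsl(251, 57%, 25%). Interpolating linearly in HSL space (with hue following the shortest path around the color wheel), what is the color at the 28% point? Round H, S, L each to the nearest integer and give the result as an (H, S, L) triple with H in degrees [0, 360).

(270, 58, 54)

Hue arc: Δh = 251 − 277 = -26° (|Δh| ≤ 180, already the shorter path).
H = 277 + 0.28 × (-26) = 269.72 → 270°
S = 58 + 0.28 × (57 − 58) = 57.72 → 58%
L = 65 + 0.28 × (25 − 65) = 53.8 → 54%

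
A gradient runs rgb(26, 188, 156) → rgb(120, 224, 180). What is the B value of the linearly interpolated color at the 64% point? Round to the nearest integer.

171

B = 156 + 0.64 × (180 − 156) = 171.36 → 171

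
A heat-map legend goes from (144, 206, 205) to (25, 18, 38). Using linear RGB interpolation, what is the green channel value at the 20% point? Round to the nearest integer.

168

G = 206 + 0.2 × (18 − 206) = 168.4 → 168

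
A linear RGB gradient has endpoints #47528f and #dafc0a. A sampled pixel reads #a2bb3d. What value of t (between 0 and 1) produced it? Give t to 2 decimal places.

0.62

Invert the lerp on the G channel (largest span, 170): t = (187 − 82) / (252 − 82) = 105/170 = 0.61765.
Check on R: (162 − 71)/(218 − 71) = 0.619 ✓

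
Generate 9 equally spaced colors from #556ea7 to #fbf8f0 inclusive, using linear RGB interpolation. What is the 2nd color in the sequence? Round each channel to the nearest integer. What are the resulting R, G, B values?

(106, 127, 176)

With 9 swatches and endpoints inclusive, swatch 2 sits at t = (2 − 1)/(9 − 1) = 1/8 ≈ 0.125.
#556ea7 → (85, 110, 167); #fbf8f0 → (251, 248, 240).
R = 85 + 0.125 × (251 − 85) = 105.75 → 106
G = 110 + 0.125 × (248 − 110) = 127.25 → 127
B = 167 + 0.125 × (240 − 167) = 176.125 → 176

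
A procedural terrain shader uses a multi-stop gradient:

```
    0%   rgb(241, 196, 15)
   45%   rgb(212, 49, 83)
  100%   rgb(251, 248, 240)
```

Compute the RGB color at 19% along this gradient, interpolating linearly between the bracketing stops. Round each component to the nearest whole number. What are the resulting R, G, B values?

19% lies between the 0% and 45% stops, so the local fraction is t = (19 − 0)/(45 − 0) = 19/45 ≈ 0.4222.
R = 241 + 0.4222 × (212 − 241) = 228.756 → 229
G = 196 + 0.4222 × (49 − 196) = 133.937 → 134
B = 15 + 0.4222 × (83 − 15) = 43.71 → 44

(229, 134, 44)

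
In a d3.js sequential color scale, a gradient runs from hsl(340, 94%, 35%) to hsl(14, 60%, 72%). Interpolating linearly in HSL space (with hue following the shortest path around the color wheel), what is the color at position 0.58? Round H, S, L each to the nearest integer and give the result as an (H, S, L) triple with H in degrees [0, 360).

(0, 74, 56)

Hue: 14 − 340 = -326°, but |-326| > 180 so the shorter arc goes the other way: Δh = -326 + 360 = 34°.
H = 340 + 0.58 × (34) = 359.72 → 360 → 360 mod 360 = 0°
S = 94 + 0.58 × (60 − 94) = 74.28 → 74%
L = 35 + 0.58 × (72 − 35) = 56.46 → 56%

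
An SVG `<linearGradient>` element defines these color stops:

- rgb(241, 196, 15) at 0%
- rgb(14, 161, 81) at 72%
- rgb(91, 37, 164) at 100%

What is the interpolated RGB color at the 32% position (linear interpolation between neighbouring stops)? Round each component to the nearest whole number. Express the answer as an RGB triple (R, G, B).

32% lies between the 0% and 72% stops, so the local fraction is t = (32 − 0)/(72 − 0) = 32/72 ≈ 0.4444.
R = 241 + 0.4444 × (14 − 241) = 140.121 → 140
G = 196 + 0.4444 × (161 − 196) = 180.446 → 180
B = 15 + 0.4444 × (81 − 15) = 44.33 → 44

(140, 180, 44)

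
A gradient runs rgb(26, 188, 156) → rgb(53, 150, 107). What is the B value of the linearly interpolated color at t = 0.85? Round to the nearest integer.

B = 156 + 0.85 × (107 − 156) = 114.35 → 114

114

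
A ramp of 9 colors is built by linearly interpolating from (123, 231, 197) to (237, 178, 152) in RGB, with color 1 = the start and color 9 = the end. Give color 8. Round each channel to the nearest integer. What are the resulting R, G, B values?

(223, 185, 158)

With 9 swatches and endpoints inclusive, swatch 8 sits at t = (8 − 1)/(9 − 1) = 7/8 ≈ 0.875.
R = 123 + 0.875 × (237 − 123) = 222.75 → 223
G = 231 + 0.875 × (178 − 231) = 184.625 → 185
B = 197 + 0.875 × (152 − 197) = 157.625 → 158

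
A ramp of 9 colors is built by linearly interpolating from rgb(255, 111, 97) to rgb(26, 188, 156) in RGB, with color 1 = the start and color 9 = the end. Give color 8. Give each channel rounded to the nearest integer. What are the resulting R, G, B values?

With 9 swatches and endpoints inclusive, swatch 8 sits at t = (8 − 1)/(9 − 1) = 7/8 ≈ 0.875.
R = 255 + 0.875 × (26 − 255) = 54.625 → 55
G = 111 + 0.875 × (188 − 111) = 178.375 → 178
B = 97 + 0.875 × (156 − 97) = 148.625 → 149

(55, 178, 149)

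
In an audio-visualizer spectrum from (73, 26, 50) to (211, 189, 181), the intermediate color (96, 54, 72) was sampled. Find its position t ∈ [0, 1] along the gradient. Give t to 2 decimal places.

Invert the lerp on the G channel (largest span, 163): t = (54 − 26) / (189 − 26) = 28/163 = 0.17178.
Check on R: (96 − 73)/(211 − 73) = 0.1667 ✓

0.17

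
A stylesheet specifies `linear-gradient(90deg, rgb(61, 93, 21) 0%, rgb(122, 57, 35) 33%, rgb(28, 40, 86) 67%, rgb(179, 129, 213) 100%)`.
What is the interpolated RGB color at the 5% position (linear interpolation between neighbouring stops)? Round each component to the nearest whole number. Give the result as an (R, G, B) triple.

(70, 88, 23)

5% lies between the 0% and 33% stops, so the local fraction is t = (5 − 0)/(33 − 0) = 5/33 ≈ 0.1515.
R = 61 + 0.1515 × (122 − 61) = 70.242 → 70
G = 93 + 0.1515 × (57 − 93) = 87.546 → 88
B = 21 + 0.1515 × (35 − 21) = 23.121 → 23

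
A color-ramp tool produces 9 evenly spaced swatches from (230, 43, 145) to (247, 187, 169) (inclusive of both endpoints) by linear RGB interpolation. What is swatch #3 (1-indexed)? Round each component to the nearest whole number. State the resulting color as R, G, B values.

With 9 swatches and endpoints inclusive, swatch 3 sits at t = (3 − 1)/(9 − 1) = 2/8 ≈ 0.25.
R = 230 + 0.25 × (247 − 230) = 234.25 → 234
G = 43 + 0.25 × (187 − 43) = 79 → 79
B = 145 + 0.25 × (169 − 145) = 151 → 151

(234, 79, 151)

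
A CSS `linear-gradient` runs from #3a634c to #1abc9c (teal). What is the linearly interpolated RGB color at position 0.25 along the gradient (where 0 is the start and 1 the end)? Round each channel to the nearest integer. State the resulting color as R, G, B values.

(50, 121, 96)

#3a634c → (58, 99, 76); #1abc9c → (26, 188, 156).
R = 58 + 0.25 × (26 − 58) = 58 + 0.25 × -32 = 50 → 50
G = 99 + 0.25 × (188 − 99) = 99 + 0.25 × 89 = 121.25 → 121
B = 76 + 0.25 × (156 − 76) = 76 + 0.25 × 80 = 96 → 96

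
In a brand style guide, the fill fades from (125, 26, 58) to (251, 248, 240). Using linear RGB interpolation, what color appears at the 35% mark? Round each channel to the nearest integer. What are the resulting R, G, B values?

35% corresponds to t = 0.35.
R = 125 + 0.35 × (251 − 125) = 125 + 0.35 × 126 = 169.1 → 169
G = 26 + 0.35 × (248 − 26) = 26 + 0.35 × 222 = 103.7 → 104
B = 58 + 0.35 × (240 − 58) = 58 + 0.35 × 182 = 121.7 → 122

(169, 104, 122)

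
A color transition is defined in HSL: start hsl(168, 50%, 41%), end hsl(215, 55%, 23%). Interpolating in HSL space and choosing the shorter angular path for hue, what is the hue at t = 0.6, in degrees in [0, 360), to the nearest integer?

196

Hue arc: Δh = 215 − 168 = 47° (|Δh| ≤ 180, already the shorter path).
H = 168 + 0.6 × (47) = 196.2 → 196°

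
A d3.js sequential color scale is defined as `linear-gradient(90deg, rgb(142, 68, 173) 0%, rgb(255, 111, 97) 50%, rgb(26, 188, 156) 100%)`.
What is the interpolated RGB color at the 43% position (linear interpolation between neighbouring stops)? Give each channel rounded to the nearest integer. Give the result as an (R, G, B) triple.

(239, 105, 108)

43% lies between the 0% and 50% stops, so the local fraction is t = (43 − 0)/(50 − 0) = 43/50 ≈ 0.86.
R = 142 + 0.86 × (255 − 142) = 239.18 → 239
G = 68 + 0.86 × (111 − 68) = 104.98 → 105
B = 173 + 0.86 × (97 − 173) = 107.64 → 108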